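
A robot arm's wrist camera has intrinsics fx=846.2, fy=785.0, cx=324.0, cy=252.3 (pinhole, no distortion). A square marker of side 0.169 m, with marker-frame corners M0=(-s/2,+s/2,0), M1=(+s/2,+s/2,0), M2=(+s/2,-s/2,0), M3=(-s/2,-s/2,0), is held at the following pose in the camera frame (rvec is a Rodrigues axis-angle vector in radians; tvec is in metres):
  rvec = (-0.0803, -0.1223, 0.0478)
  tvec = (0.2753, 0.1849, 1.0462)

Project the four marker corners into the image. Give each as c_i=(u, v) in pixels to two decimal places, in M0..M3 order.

c0=(478.53, 454.14) c1=(610.65, 456.88) c2=(612.62, 329.97) c3=(482.31, 324.80)

Intrinsics K: fx=846.2, fy=785.0, cx=324.0, cy=252.3
Marker side s = 0.169 m; corners in marker frame (Z=0):
  M0 = (-0.0845, +0.0845, 0)
  M1 = (+0.0845, +0.0845, 0)
  M2 = (+0.0845, -0.0845, 0)
  M3 = (-0.0845, -0.0845, 0)
rvec = (-0.0803, -0.1223, 0.0478), |rvec| = θ = 0.15392 rad = 8.819°
Rodrigues: sinθ=0.15331, 1−cosθ=0.01182; R = I + sinθ·[k]× + (1−cosθ)·[k]×²:
    [+0.99140 -0.04271 -0.12373]
    [+0.05251 +0.99564 +0.07707]
    [+0.11990 -0.08290 +0.98932]
t = (0.2753, 0.1849, 1.0462) m
M0: Pc = R·M0+t = (+0.18792, +0.26459, +1.02906); u = 846.2·(+0.18792)/1.02906 + 324.0 = 478.5252, v = 785.0·(+0.26459)/1.02906 + 252.3 = 454.1405
M1: Pc = R·M1+t = (+0.35546, +0.27347, +1.04933); u = 846.2·(+0.35546)/1.04933 + 324.0 = 610.6539, v = 785.0·(+0.27347)/1.04933 + 252.3 = 456.8819
M2: Pc = R·M2+t = (+0.36268, +0.10521, +1.06334); u = 846.2·(+0.36268)/1.06334 + 324.0 = 612.6212, v = 785.0·(+0.10521)/1.06334 + 252.3 = 329.9671
M3: Pc = R·M3+t = (+0.19514, +0.09633, +1.04307); u = 846.2·(+0.19514)/1.04307 + 324.0 = 482.3054, v = 785.0·(+0.09633)/1.04307 + 252.3 = 324.7971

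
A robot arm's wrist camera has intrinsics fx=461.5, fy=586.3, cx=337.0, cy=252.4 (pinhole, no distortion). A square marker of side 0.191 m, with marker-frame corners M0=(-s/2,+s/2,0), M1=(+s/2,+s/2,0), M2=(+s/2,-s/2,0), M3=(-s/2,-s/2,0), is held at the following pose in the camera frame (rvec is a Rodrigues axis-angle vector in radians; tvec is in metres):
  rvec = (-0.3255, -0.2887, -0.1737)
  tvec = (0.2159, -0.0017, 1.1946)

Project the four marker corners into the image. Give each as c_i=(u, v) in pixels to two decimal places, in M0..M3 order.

Intrinsics K: fx=461.5, fy=586.3, cx=337.0, cy=252.4
Marker side s = 0.191 m; corners in marker frame (Z=0):
  M0 = (-0.0955, +0.0955, 0)
  M1 = (+0.0955, +0.0955, 0)
  M2 = (+0.0955, -0.0955, 0)
  M3 = (-0.0955, -0.0955, 0)
rvec = (-0.3255, -0.2887, -0.1737), |rvec| = θ = 0.46848 rad = 26.842°
Rodrigues: sinθ=0.45153, 1−cosθ=0.10774; R = I + sinθ·[k]× + (1−cosθ)·[k]×²:
    [+0.94427 +0.21355 -0.25050]
    [-0.12128 +0.93317 +0.33834]
    [+0.30601 -0.28911 +0.90707]
t = (0.2159, -0.0017, 1.1946) m
M0: Pc = R·M0+t = (+0.14612, +0.09900, +1.13777); u = 461.5·(+0.14612)/1.13777 + 337.0 = 396.2675, v = 586.3·(+0.09900)/1.13777 + 252.4 = 303.4158
M1: Pc = R·M1+t = (+0.32647, +0.07584, +1.19621); u = 461.5·(+0.32647)/1.19621 + 337.0 = 462.9529, v = 586.3·(+0.07584)/1.19621 + 252.4 = 289.5693
M2: Pc = R·M2+t = (+0.28568, -0.10240, +1.25143); u = 461.5·(+0.28568)/1.25143 + 337.0 = 442.3537, v = 586.3·(-0.10240)/1.25143 + 252.4 = 204.4250
M3: Pc = R·M3+t = (+0.10533, -0.07924, +1.19299); u = 461.5·(+0.10533)/1.19299 + 337.0 = 377.7457, v = 586.3·(-0.07924)/1.19299 + 252.4 = 213.4591

c0=(396.27, 303.42) c1=(462.95, 289.57) c2=(442.35, 204.42) c3=(377.75, 213.46)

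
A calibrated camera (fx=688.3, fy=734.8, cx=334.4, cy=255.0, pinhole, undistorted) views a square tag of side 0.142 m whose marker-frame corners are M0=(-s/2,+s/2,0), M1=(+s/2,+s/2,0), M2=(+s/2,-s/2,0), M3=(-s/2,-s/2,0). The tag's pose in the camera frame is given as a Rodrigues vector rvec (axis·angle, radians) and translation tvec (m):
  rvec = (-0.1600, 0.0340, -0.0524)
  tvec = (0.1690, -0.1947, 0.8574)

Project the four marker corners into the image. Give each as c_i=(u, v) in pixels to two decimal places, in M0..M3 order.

Intrinsics K: fx=688.3, fy=734.8, cx=334.4, cy=255.0
Marker side s = 0.142 m; corners in marker frame (Z=0):
  M0 = (-0.0710, +0.0710, 0)
  M1 = (+0.0710, +0.0710, 0)
  M2 = (+0.0710, -0.0710, 0)
  M3 = (-0.0710, -0.0710, 0)
rvec = (-0.1600, 0.0340, -0.0524), |rvec| = θ = 0.17176 rad = 9.841°
Rodrigues: sinθ=0.17092, 1−cosθ=0.01471; R = I + sinθ·[k]× + (1−cosθ)·[k]×²:
    [+0.99805 +0.04943 +0.03801]
    [-0.05486 +0.98586 +0.15833]
    [-0.02965 -0.16010 +0.98665]
t = (0.1690, -0.1947, 0.8574) m
M0: Pc = R·M0+t = (+0.10165, -0.12081, +0.84814); u = 688.3·(+0.10165)/0.84814 + 334.4 = 416.8914, v = 734.8·(-0.12081)/0.84814 + 255.0 = 150.3349
M1: Pc = R·M1+t = (+0.24337, -0.12860, +0.84393); u = 688.3·(+0.24337)/0.84393 + 334.4 = 532.8916, v = 734.8·(-0.12860)/0.84393 + 255.0 = 143.0304
M2: Pc = R·M2+t = (+0.23635, -0.26859, +0.86666); u = 688.3·(+0.23635)/0.86666 + 334.4 = 522.1102, v = 734.8·(-0.26859)/0.86666 + 255.0 = 27.2750
M3: Pc = R·M3+t = (+0.09463, -0.26080, +0.87087); u = 688.3·(+0.09463)/0.87087 + 334.4 = 409.1904, v = 734.8·(-0.26080)/0.87087 + 255.0 = 34.9484

c0=(416.89, 150.33) c1=(532.89, 143.03) c2=(522.11, 27.27) c3=(409.19, 34.95)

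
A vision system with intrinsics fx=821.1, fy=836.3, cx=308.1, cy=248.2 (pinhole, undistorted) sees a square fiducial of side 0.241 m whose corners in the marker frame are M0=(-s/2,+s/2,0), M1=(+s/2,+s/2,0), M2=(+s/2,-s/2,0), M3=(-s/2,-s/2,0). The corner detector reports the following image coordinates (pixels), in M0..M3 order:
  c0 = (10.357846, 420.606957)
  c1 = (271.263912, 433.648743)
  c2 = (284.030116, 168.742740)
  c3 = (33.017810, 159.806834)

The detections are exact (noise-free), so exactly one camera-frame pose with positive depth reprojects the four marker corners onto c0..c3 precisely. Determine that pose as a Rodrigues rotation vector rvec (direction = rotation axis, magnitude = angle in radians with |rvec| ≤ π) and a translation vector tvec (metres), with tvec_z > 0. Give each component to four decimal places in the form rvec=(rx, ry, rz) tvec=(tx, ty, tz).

rvec=(-0.1271, 0.0418, 0.0419) tvec=(-0.1484, 0.0411, 0.7654)

Intrinsics K: fx=821.1, fy=836.3, cx=308.1, cy=248.2
Marker side s = 0.241 m; corners in marker frame (Z=0):
  M0 = (-0.1205, +0.1205, 0)
  M1 = (+0.1205, +0.1205, 0)
  M2 = (+0.1205, -0.1205, 0)
  M3 = (-0.1205, -0.1205, 0)
Detected image corners:
  c0 = (10.357846, 420.606957) px
  c1 = (271.263912, 433.648743) px
  c2 = (284.030116, 168.742740) px
  c3 = (33.017810, 159.806834) px
Planar DLT: solve 8×8 A·h = b for H (H[2,2]=1):
  H  [+1052.99261 -98.24668 +148.94931]
  H  [+28.29452 +1042.00431 +293.05940]
  H  [-0.05794 -0.16440 +1.00000]
B = K⁻¹H; ‖b₁‖=1.306442, ‖b₂‖=1.306442; λ = 2/(‖b₁‖+‖b₂‖) = 0.765438, sign → tz>0 ⇒ λ=+0.765438
r₁ = λ·B[:,0] = (+0.99825,+0.03906,-0.04435); r₂ = λ·B[:,1] = (-0.04437,+0.99106,-0.12584)
r₃ = r₁×r₂ = (+0.03904,+0.12758,+0.99106); SVD([r₁ r₂ r₃]) → R = UVᵀ:
  R  [+0.99825 -0.04437 +0.03904]
  R  [+0.03906 +0.99106 +0.12758]
  R  [-0.04435 -0.12584 +0.99106]
t = (-0.14836, +0.04106, +0.76544) m
tr R = 2.980369; θ = arccos((tr R − 1)/2) = 0.140224 rad = 8.034°
axis k = ((R−Rᵀ)₃₂, (R−Rᵀ)₁₃, (R−Rᵀ)₂₁) / (2 sinθ) = (-0.906600, +0.298325, +0.298461)
rvec = θ·k = (-0.127127, +0.041832, +0.041851)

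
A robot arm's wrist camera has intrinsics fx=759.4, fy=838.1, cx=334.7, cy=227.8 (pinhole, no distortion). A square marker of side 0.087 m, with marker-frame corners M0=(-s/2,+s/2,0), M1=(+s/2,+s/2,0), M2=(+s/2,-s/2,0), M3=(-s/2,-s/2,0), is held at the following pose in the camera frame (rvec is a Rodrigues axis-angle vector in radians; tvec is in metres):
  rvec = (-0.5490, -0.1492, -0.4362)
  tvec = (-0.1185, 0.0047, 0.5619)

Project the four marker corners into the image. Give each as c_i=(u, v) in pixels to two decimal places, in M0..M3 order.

Intrinsics K: fx=759.4, fy=838.1, cx=334.7, cy=227.8
Marker side s = 0.087 m; corners in marker frame (Z=0):
  M0 = (-0.0435, +0.0435, 0)
  M1 = (+0.0435, +0.0435, 0)
  M2 = (+0.0435, -0.0435, 0)
  M3 = (-0.0435, -0.0435, 0)
rvec = (-0.5490, -0.1492, -0.4362), |rvec| = θ = 0.71689 rad = 41.075°
Rodrigues: sinθ=0.65704, 1−cosθ=0.24615; R = I + sinθ·[k]× + (1−cosθ)·[k]×²:
    [+0.89821 +0.43902 -0.02205]
    [-0.36055 +0.76451 +0.53434]
    [+0.25144 -0.47200 +0.84498]
t = (-0.1185, 0.0047, 0.5619) m
M0: Pc = R·M0+t = (-0.13847, +0.05364, +0.53043); u = 759.4·(-0.13847)/0.53043 + 334.7 = 136.4501, v = 838.1·(+0.05364)/0.53043 + 227.8 = 312.5540
M1: Pc = R·M1+t = (-0.06033, +0.02227, +0.55231); u = 759.4·(-0.06033)/0.55231 + 334.7 = 251.7475, v = 838.1·(+0.02227)/0.55231 + 227.8 = 261.5972
M2: Pc = R·M2+t = (-0.09853, -0.04424, +0.59337); u = 759.4·(-0.09853)/0.59337 + 334.7 = 208.6066, v = 838.1·(-0.04424)/0.59337 + 227.8 = 165.3129
M3: Pc = R·M3+t = (-0.17667, -0.01287, +0.57149); u = 759.4·(-0.17667)/0.57149 + 334.7 = 99.9423, v = 838.1·(-0.01287)/0.57149 + 227.8 = 208.9228

c0=(136.45, 312.55) c1=(251.75, 261.60) c2=(208.61, 165.31) c3=(99.94, 208.92)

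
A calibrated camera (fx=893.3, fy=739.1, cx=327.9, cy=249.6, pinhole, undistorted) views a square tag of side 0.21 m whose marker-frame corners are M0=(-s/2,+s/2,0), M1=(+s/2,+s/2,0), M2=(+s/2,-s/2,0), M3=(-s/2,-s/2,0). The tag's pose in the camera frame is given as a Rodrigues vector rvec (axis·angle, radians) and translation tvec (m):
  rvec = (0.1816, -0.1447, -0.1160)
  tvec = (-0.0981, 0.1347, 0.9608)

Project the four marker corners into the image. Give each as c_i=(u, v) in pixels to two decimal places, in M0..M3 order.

Intrinsics K: fx=893.3, fy=739.1, cx=327.9, cy=249.6
Marker side s = 0.21 m; corners in marker frame (Z=0):
  M0 = (-0.1050, +0.1050, 0)
  M1 = (+0.1050, +0.1050, 0)
  M2 = (+0.1050, -0.1050, 0)
  M3 = (-0.1050, -0.1050, 0)
rvec = (0.1816, -0.1447, -0.1160), |rvec| = θ = 0.25956 rad = 14.872°
Rodrigues: sinθ=0.25666, 1−cosθ=0.03350; R = I + sinθ·[k]× + (1−cosθ)·[k]×²:
    [+0.98290 +0.10164 -0.15355]
    [-0.12777 +0.97691 -0.17122]
    [+0.13261 +0.18791 +0.97319]
t = (-0.0981, 0.1347, 0.9608) m
M0: Pc = R·M0+t = (-0.19063, +0.25069, +0.96661); u = 893.3·(-0.19063)/0.96661 + 327.9 = 151.7249, v = 739.1·(+0.25069)/0.96661 + 249.6 = 441.2870
M1: Pc = R·M1+t = (+0.01578, +0.22386, +0.99445); u = 893.3·(+0.01578)/0.99445 + 327.9 = 342.0715, v = 739.1·(+0.22386)/0.99445 + 249.6 = 415.9778
M2: Pc = R·M2+t = (-0.00557, +0.01871, +0.95499); u = 893.3·(-0.00557)/0.95499 + 327.9 = 322.6922, v = 739.1·(+0.01871)/0.95499 + 249.6 = 264.0792
M3: Pc = R·M3+t = (-0.21198, +0.04554, +0.92715); u = 893.3·(-0.21198)/0.92715 + 327.9 = 123.6619, v = 739.1·(+0.04554)/0.92715 + 249.6 = 285.9032

c0=(151.72, 441.29) c1=(342.07, 415.98) c2=(322.69, 264.08) c3=(123.66, 285.90)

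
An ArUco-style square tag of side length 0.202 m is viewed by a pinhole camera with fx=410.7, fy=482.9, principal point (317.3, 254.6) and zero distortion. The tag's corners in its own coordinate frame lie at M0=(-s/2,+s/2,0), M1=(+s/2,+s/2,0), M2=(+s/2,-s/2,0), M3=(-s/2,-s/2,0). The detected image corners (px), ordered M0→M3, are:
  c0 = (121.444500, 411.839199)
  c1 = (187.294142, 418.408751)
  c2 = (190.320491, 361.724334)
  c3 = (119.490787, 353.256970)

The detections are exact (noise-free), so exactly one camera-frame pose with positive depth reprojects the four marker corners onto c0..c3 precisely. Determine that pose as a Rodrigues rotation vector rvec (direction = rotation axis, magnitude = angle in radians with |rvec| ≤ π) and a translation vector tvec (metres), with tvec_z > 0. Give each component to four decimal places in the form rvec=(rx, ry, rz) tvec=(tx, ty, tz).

Intrinsics K: fx=410.7, fy=482.9, cx=317.3, cy=254.6
Marker side s = 0.202 m; corners in marker frame (Z=0):
  M0 = (-0.1010, +0.1010, 0)
  M1 = (+0.1010, +0.1010, 0)
  M2 = (+0.1010, -0.1010, 0)
  M3 = (-0.1010, -0.1010, 0)
Detected image corners:
  c0 = (121.444500, 411.839199) px
  c1 = (187.294142, 418.408751) px
  c2 = (190.320491, 361.724334) px
  c3 = (119.490787, 353.256970) px
Planar DLT: solve 8×8 A·h = b for H (H[2,2]=1):
  H  [+355.77739 +53.12732 +155.02745]
  H  [+81.79646 +424.97139 +387.40391]
  H  [+0.11584 +0.36166 +1.00000]
B = K⁻¹H; ‖b₁‖=0.792802, ‖b₂‖=0.792802; λ = 2/(‖b₁‖+‖b₂‖) = 1.261350, sign → tz>0 ⇒ λ=+1.261350
r₁ = λ·B[:,0] = (+0.97979,+0.13662,+0.14611); r₂ = λ·B[:,1] = (-0.18927,+0.86952,+0.45618)
r₃ = r₁×r₂ = (-0.06472,-0.47462,+0.87781); SVD([r₁ r₂ r₃]) → R = UVᵀ:
  R  [+0.97979 -0.18927 -0.06472]
  R  [+0.13662 +0.86952 -0.47462]
  R  [+0.14611 +0.45618 +0.87781]
t = (-0.49837, +0.34689, +1.26135) m
tr R = 2.727123; θ = arccos((tr R − 1)/2) = 0.528506 rad = 30.281°
axis k = ((R−Rᵀ)₃₂, (R−Rᵀ)₁₃, (R−Rᵀ)₂₁) / (2 sinθ) = (+0.922967, -0.209055, +0.323153)
rvec = θ·k = (+0.487793, -0.110487, +0.170788)

rvec=(0.4878, -0.1105, 0.1708) tvec=(-0.4984, 0.3469, 1.2613)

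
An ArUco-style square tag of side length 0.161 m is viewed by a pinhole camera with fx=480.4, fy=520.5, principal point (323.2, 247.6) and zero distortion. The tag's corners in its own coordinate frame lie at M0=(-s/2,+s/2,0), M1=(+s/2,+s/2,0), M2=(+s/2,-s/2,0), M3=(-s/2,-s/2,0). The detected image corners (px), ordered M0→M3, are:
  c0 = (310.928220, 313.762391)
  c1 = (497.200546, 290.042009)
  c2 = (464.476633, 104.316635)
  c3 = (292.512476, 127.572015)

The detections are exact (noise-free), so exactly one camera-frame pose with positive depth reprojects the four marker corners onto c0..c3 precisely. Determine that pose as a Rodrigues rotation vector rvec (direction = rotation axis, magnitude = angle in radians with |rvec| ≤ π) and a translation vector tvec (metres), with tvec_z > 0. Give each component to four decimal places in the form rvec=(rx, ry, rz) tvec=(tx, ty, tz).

rvec=(-0.2110, 0.0325, -0.1169) tvec=(0.0603, -0.0350, 0.4305)

Intrinsics K: fx=480.4, fy=520.5, cx=323.2, cy=247.6
Marker side s = 0.161 m; corners in marker frame (Z=0):
  M0 = (-0.0805, +0.0805, 0)
  M1 = (+0.0805, +0.0805, 0)
  M2 = (+0.0805, -0.0805, 0)
  M3 = (-0.0805, -0.0805, 0)
Detected image corners:
  c0 = (310.928220, 313.762391) px
  c1 = (497.200546, 290.042009) px
  c2 = (464.476633, 104.316635) px
  c3 = (292.512476, 127.572015) px
Planar DLT: solve 8×8 A·h = b for H (H[2,2]=1):
  H  [+1092.66757 -32.89626 +390.44182]
  H  [-155.50409 +1052.74562 +205.30288]
  H  [-0.04630 -0.48955 +1.00000]
B = K⁻¹H; ‖b₁‖=2.322656, ‖b₂‖=2.322656; λ = 2/(‖b₁‖+‖b₂‖) = 0.430542, sign → tz>0 ⇒ λ=+0.430542
r₁ = λ·B[:,0] = (+0.99268,-0.11915,-0.01993); r₂ = λ·B[:,1] = (+0.11232,+0.97106,-0.21077)
r₃ = r₁×r₂ = (+0.04447,+0.20699,+0.97733); SVD([r₁ r₂ r₃]) → R = UVᵀ:
  R  [+0.99268 +0.11232 +0.04447]
  R  [-0.11915 +0.97106 +0.20699]
  R  [-0.01993 -0.21077 +0.97733]
t = (+0.06026, -0.03499, +0.43054) m
tr R = 2.941071; θ = arccos((tr R − 1)/2) = 0.243354 rad = 13.943°
axis k = ((R−Rᵀ)₃₂, (R−Rᵀ)₁₃, (R−Rᵀ)₂₁) / (2 sinθ) = (-0.866865, +0.133643, -0.480297)
rvec = θ·k = (-0.210955, +0.032523, -0.116882)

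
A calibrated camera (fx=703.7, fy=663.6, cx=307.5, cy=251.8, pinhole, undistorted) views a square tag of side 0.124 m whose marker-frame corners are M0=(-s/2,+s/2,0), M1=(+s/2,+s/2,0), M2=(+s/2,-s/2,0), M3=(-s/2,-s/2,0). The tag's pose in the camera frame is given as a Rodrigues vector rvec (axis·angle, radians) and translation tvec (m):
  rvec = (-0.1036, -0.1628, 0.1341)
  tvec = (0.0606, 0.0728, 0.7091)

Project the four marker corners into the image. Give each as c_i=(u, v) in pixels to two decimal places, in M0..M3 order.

Intrinsics K: fx=703.7, fy=663.6, cx=307.5, cy=251.8
Marker side s = 0.124 m; corners in marker frame (Z=0):
  M0 = (-0.0620, +0.0620, 0)
  M1 = (+0.0620, +0.0620, 0)
  M2 = (+0.0620, -0.0620, 0)
  M3 = (-0.0620, -0.0620, 0)
rvec = (-0.1036, -0.1628, 0.1341), |rvec| = θ = 0.23499 rad = 13.464°
Rodrigues: sinθ=0.23283, 1−cosθ=0.02748; R = I + sinθ·[k]× + (1−cosθ)·[k]×²:
    [+0.97786 -0.12447 -0.16822]
    [+0.14126 +0.98571 +0.09178]
    [+0.15439 -0.11351 +0.98147]
t = (0.0606, 0.0728, 0.7091) m
M0: Pc = R·M0+t = (-0.00774, +0.12516, +0.69249); u = 703.7·(-0.00774)/0.69249 + 307.5 = 299.6299, v = 663.6·(+0.12516)/0.69249 + 251.8 = 371.7342
M1: Pc = R·M1+t = (+0.11351, +0.14267, +0.71163); u = 703.7·(+0.11351)/0.71163 + 307.5 = 419.7442, v = 663.6·(+0.14267)/0.71163 + 251.8 = 384.8421
M2: Pc = R·M2+t = (+0.12894, +0.02044, +0.72571); u = 703.7·(+0.12894)/0.72571 + 307.5 = 432.5339, v = 663.6·(+0.02044)/0.72571 + 251.8 = 270.4947
M3: Pc = R·M3+t = (+0.00769, +0.00293, +0.70657); u = 703.7·(+0.00769)/0.70657 + 307.5 = 315.1590, v = 663.6·(+0.00293)/0.70657 + 251.8 = 254.5497

c0=(299.63, 371.73) c1=(419.74, 384.84) c2=(432.53, 270.49) c3=(315.16, 254.55)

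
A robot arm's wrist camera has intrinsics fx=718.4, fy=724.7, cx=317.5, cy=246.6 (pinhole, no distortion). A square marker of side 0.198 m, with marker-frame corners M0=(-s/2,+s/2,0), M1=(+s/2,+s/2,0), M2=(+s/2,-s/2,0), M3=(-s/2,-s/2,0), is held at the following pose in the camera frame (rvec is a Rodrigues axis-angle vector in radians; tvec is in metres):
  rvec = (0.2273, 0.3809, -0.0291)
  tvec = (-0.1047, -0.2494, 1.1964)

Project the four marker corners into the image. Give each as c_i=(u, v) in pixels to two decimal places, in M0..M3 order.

Intrinsics K: fx=718.4, fy=724.7, cx=317.5, cy=246.6
Marker side s = 0.198 m; corners in marker frame (Z=0):
  M0 = (-0.0990, +0.0990, 0)
  M1 = (+0.0990, +0.0990, 0)
  M2 = (+0.0990, -0.0990, 0)
  M3 = (-0.0990, -0.0990, 0)
rvec = (0.2273, 0.3809, -0.0291), |rvec| = θ = 0.44452 rad = 25.469°
Rodrigues: sinθ=0.43002, 1−cosθ=0.09718; R = I + sinθ·[k]× + (1−cosθ)·[k]×²:
    [+0.92823 +0.07073 +0.36523]
    [+0.01443 +0.97417 -0.22534]
    [-0.37173 +0.21444 +0.90323]
t = (-0.1047, -0.2494, 1.1964) m
M0: Pc = R·M0+t = (-0.18959, -0.15439, +1.25443); u = 718.4·(-0.18959)/1.25443 + 317.5 = 208.9225, v = 724.7·(-0.15439)/1.25443 + 246.6 = 157.4097
M1: Pc = R·M1+t = (-0.00580, -0.15153, +1.18083); u = 718.4·(-0.00580)/1.18083 + 317.5 = 313.9696, v = 724.7·(-0.15153)/1.18083 + 246.6 = 153.6038
M2: Pc = R·M2+t = (-0.01981, -0.34441, +1.13837); u = 718.4·(-0.01981)/1.13837 + 317.5 = 304.9996, v = 724.7·(-0.34441)/1.13837 + 246.6 = 27.3414
M3: Pc = R·M3+t = (-0.20360, -0.34727, +1.21197); u = 718.4·(-0.20360)/1.21197 + 317.5 = 196.8173, v = 724.7·(-0.34727)/1.21197 + 246.6 = 38.9485

c0=(208.92, 157.41) c1=(313.97, 153.60) c2=(305.00, 27.34) c3=(196.82, 38.95)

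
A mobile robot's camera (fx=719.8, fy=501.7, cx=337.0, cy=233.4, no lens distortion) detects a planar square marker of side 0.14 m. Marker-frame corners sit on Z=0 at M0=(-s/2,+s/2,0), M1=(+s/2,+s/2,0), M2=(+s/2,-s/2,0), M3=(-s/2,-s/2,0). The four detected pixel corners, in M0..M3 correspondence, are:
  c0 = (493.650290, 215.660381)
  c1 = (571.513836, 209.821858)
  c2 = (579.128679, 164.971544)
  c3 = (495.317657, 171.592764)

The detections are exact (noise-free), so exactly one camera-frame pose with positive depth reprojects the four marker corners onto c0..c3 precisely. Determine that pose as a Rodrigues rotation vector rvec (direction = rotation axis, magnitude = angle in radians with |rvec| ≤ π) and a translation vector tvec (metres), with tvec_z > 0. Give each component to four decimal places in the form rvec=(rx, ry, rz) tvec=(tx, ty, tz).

rvec=(0.7240, 0.0250, -0.1256) tvec=(0.3464, -0.1057, 1.2612)

Intrinsics K: fx=719.8, fy=501.7, cx=337.0, cy=233.4
Marker side s = 0.14 m; corners in marker frame (Z=0):
  M0 = (-0.0700, +0.0700, 0)
  M1 = (+0.0700, +0.0700, 0)
  M2 = (+0.0700, -0.0700, 0)
  M3 = (-0.0700, -0.0700, 0)
Detected image corners:
  c0 = (493.650290, 215.660381) px
  c1 = (571.513836, 209.821858) px
  c2 = (579.128679, 164.971544) px
  c3 = (495.317657, 171.592764) px
Planar DLT: solve 8×8 A·h = b for H (H[2,2]=1):
  H  [+548.53260 +246.41849 +534.66911]
  H  [-54.40486 +417.09770 +191.33615]
  H  [-0.05253 +0.52251 +1.00000]
B = K⁻¹H; ‖b₁‖=0.792872, ‖b₂‖=0.792872; λ = 2/(‖b₁‖+‖b₂‖) = 1.261238, sign → tz>0 ⇒ λ=+1.261238
r₁ = λ·B[:,0] = (+0.99216,-0.10595,-0.06626); r₂ = λ·B[:,1] = (+0.12324,+0.74197,+0.65901)
r₃ = r₁×r₂ = (-0.02066,-0.66201,+0.74921); SVD([r₁ r₂ r₃]) → R = UVᵀ:
  R  [+0.99216 +0.12324 -0.02066]
  R  [-0.10595 +0.74197 -0.66201]
  R  [-0.06626 +0.65901 +0.74921]
t = (+0.34636, -0.10575, +1.26124) m
tr R = 2.483346; θ = arccos((tr R − 1)/2) = 0.735235 rad = 42.126°
axis k = ((R−Rᵀ)₃₂, (R−Rᵀ)₁₃, (R−Rᵀ)₂₁) / (2 sinθ) = (+0.984713, +0.033988, -0.170839)
rvec = θ·k = (+0.723995, +0.024989, -0.125607)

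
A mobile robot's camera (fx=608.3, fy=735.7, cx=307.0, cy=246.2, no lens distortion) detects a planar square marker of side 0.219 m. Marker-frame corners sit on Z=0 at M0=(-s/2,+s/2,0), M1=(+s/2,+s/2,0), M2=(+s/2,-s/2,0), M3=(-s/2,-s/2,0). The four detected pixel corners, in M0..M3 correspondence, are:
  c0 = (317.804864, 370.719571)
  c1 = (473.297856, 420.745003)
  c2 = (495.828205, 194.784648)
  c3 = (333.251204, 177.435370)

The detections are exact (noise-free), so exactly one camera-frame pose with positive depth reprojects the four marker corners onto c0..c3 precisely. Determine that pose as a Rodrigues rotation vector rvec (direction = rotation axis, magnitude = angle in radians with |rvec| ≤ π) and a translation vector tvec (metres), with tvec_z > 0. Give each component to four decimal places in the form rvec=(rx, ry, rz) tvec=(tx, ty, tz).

rvec=(0.0584, 0.5970, 0.1169) tvec=(0.1148, 0.0464, 0.7629)

Intrinsics K: fx=608.3, fy=735.7, cx=307.0, cy=246.2
Marker side s = 0.219 m; corners in marker frame (Z=0):
  M0 = (-0.1095, +0.1095, 0)
  M1 = (+0.1095, +0.1095, 0)
  M2 = (+0.1095, -0.1095, 0)
  M3 = (-0.1095, -0.1095, 0)
Detected image corners:
  c0 = (317.804864, 370.719571) px
  c1 = (473.297856, 420.745003) px
  c2 = (495.828205, 194.784648) px
  c3 = (333.251204, 177.435370) px
Planar DLT: solve 8×8 A·h = b for H (H[2,2]=1):
  H  [+430.11316 -38.35238 +398.56454]
  H  [-57.73271 +985.01184 +290.90730]
  H  [-0.73046 +0.11618 +1.00000]
B = K⁻¹H; ‖b₁‖=1.310839, ‖b₂‖=1.310839; λ = 2/(‖b₁‖+‖b₂‖) = 0.762870, sign → tz>0 ⇒ λ=+0.762870
r₁ = λ·B[:,0] = (+0.82064,+0.12662,-0.55724); r₂ = λ·B[:,1] = (-0.09283,+0.99173,+0.08863)
r₃ = r₁×r₂ = (+0.56386,-0.02101,+0.82561); SVD([r₁ r₂ r₃]) → R = UVᵀ:
  R  [+0.82064 -0.09283 +0.56386]
  R  [+0.12662 +0.99173 -0.02101]
  R  [-0.55724 +0.08863 +0.82561]
t = (+0.11483, +0.04636, +0.76287) m
tr R = 2.637973; θ = arccos((tr R − 1)/2) = 0.611154 rad = 35.017°
axis k = ((R−Rᵀ)₃₂, (R−Rᵀ)₁₃, (R−Rᵀ)₂₁) / (2 sinθ) = (+0.095534, +0.976888, +0.191216)
rvec = θ·k = (+0.058386, +0.597029, +0.116862)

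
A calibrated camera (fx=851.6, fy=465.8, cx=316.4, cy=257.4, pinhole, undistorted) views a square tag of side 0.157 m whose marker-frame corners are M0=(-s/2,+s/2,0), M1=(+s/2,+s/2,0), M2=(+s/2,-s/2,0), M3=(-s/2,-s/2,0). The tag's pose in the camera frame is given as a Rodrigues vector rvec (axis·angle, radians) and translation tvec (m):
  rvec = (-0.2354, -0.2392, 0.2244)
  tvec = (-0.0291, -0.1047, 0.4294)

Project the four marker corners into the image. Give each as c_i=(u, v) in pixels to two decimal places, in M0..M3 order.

c0=(59.92, 198.61) c1=(376.98, 245.39) c2=(426.48, 97.58) c3=(142.49, 44.06)

Intrinsics K: fx=851.6, fy=465.8, cx=316.4, cy=257.4
Marker side s = 0.157 m; corners in marker frame (Z=0):
  M0 = (-0.0785, +0.0785, 0)
  M1 = (+0.0785, +0.0785, 0)
  M2 = (+0.0785, -0.0785, 0)
  M3 = (-0.0785, -0.0785, 0)
rvec = (-0.2354, -0.2392, 0.2244), |rvec| = θ = 0.40371 rad = 23.131°
Rodrigues: sinθ=0.39284, 1−cosθ=0.08039; R = I + sinθ·[k]× + (1−cosθ)·[k]×²:
    [+0.94694 -0.19058 -0.25881]
    [+0.24613 +0.94783 +0.20258]
    [+0.20670 -0.25553 +0.94445]
t = (-0.0291, -0.1047, 0.4294) m
M0: Pc = R·M0+t = (-0.11840, -0.04962, +0.39311); u = 851.6·(-0.11840)/0.39311 + 316.4 = 59.9214, v = 465.8·(-0.04962)/0.39311 + 257.4 = 198.6098
M1: Pc = R·M1+t = (+0.03027, -0.01097, +0.42557); u = 851.6·(+0.03027)/0.42557 + 316.4 = 376.9818, v = 465.8·(-0.01097)/0.42557 + 257.4 = 245.3881
M2: Pc = R·M2+t = (+0.06020, -0.15978, +0.46569); u = 851.6·(+0.06020)/0.46569 + 316.4 = 426.4795, v = 465.8·(-0.15978)/0.46569 + 257.4 = 97.5770
M3: Pc = R·M3+t = (-0.08847, -0.19843, +0.43323); u = 851.6·(-0.08847)/0.43323 + 316.4 = 142.4875, v = 465.8·(-0.19843)/0.43323 + 257.4 = 44.0585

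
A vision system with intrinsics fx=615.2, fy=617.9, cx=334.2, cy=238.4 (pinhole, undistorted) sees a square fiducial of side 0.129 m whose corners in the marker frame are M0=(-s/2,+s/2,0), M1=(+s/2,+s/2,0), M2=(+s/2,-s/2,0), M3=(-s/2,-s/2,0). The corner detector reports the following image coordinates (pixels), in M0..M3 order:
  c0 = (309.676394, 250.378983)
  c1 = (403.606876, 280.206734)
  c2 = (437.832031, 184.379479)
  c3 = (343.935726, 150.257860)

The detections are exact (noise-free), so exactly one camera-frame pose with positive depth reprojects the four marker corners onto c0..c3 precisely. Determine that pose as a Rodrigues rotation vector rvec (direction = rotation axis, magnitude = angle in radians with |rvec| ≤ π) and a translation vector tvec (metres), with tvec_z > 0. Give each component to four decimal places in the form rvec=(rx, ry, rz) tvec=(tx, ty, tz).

rvec=(0.1216, -0.2208, 0.3220) tvec=(0.0504, -0.0267, 0.7688)

Intrinsics K: fx=615.2, fy=617.9, cx=334.2, cy=238.4
Marker side s = 0.129 m; corners in marker frame (Z=0):
  M0 = (-0.0645, +0.0645, 0)
  M1 = (+0.0645, +0.0645, 0)
  M2 = (+0.0645, -0.0645, 0)
  M3 = (-0.0645, -0.0645, 0)
Detected image corners:
  c0 = (309.676394, 250.378983) px
  c1 = (403.606876, 280.206734) px
  c2 = (437.832031, 184.379479) px
  c3 = (343.935726, 150.257860) px
Planar DLT: solve 8×8 A·h = b for H (H[2,2]=1):
  H  [+841.79815 -225.00731 +374.56534]
  H  [+313.60067 +782.56310 +216.96151]
  H  [+0.30443 +0.10818 +1.00000]
B = K⁻¹H; ‖b₁‖=1.300741, ‖b₂‖=1.300741; λ = 2/(‖b₁‖+‖b₂‖) = 0.768793, sign → tz>0 ⇒ λ=+0.768793
r₁ = λ·B[:,0] = (+0.92482,+0.29988,+0.23405); r₂ = λ·B[:,1] = (-0.32636,+0.94158,+0.08317)
r₃ = r₁×r₂ = (-0.19543,-0.15330,+0.96866); SVD([r₁ r₂ r₃]) → R = UVᵀ:
  R  [+0.92482 -0.32636 -0.19543]
  R  [+0.29988 +0.94158 -0.15330]
  R  [+0.23405 +0.08317 +0.96866]
t = (+0.05044, -0.02667, +0.76879) m
tr R = 2.835060; θ = arccos((tr R − 1)/2) = 0.408972 rad = 23.432°
axis k = ((R−Rᵀ)₃₂, (R−Rᵀ)₁₃, (R−Rᵀ)₂₁) / (2 sinθ) = (+0.297320, -0.540001, +0.787400)
rvec = θ·k = (+0.121596, -0.220845, +0.322025)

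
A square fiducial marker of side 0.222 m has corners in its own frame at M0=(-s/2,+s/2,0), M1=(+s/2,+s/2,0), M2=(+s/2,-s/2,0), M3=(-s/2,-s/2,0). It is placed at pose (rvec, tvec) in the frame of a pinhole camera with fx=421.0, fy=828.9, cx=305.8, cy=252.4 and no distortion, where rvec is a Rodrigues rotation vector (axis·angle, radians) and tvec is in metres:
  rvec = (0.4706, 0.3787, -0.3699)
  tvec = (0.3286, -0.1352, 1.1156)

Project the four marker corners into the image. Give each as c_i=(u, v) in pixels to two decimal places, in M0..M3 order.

Intrinsics K: fx=421.0, fy=828.9, cx=305.8, cy=252.4
Marker side s = 0.222 m; corners in marker frame (Z=0):
  M0 = (-0.1110, +0.1110, 0)
  M1 = (+0.1110, +0.1110, 0)
  M2 = (+0.1110, -0.1110, 0)
  M3 = (-0.1110, -0.1110, 0)
rvec = (0.4706, 0.3787, -0.3699), |rvec| = θ = 0.70831 rad = 40.583°
Rodrigues: sinθ=0.65055, 1−cosθ=0.24054; R = I + sinθ·[k]× + (1−cosθ)·[k]×²:
    [+0.86564 +0.42518 +0.26436]
    [-0.25429 +0.82822 -0.49939]
    [-0.43128 +0.36506 +0.82506]
t = (0.3286, -0.1352, 1.1156) m
M0: Pc = R·M0+t = (+0.27971, -0.01504, +1.20399); u = 421.0·(+0.27971)/1.20399 + 305.8 = 403.6057, v = 828.9·(-0.01504)/1.20399 + 252.4 = 242.0448
M1: Pc = R·M1+t = (+0.47188, -0.07149, +1.10825); u = 421.0·(+0.47188)/1.10825 + 305.8 = 485.0574, v = 828.9·(-0.07149)/1.10825 + 252.4 = 198.9271
M2: Pc = R·M2+t = (+0.37749, -0.25536, +1.02721); u = 421.0·(+0.37749)/1.02721 + 305.8 = 460.5146, v = 828.9·(-0.25536)/1.02721 + 252.4 = 46.3391
M3: Pc = R·M3+t = (+0.18532, -0.19891, +1.12295); u = 421.0·(+0.18532)/1.12295 + 305.8 = 375.2770, v = 828.9·(-0.19891)/1.12295 + 252.4 = 105.5785

c0=(403.61, 242.04) c1=(485.06, 198.93) c2=(460.51, 46.34) c3=(375.28, 105.58)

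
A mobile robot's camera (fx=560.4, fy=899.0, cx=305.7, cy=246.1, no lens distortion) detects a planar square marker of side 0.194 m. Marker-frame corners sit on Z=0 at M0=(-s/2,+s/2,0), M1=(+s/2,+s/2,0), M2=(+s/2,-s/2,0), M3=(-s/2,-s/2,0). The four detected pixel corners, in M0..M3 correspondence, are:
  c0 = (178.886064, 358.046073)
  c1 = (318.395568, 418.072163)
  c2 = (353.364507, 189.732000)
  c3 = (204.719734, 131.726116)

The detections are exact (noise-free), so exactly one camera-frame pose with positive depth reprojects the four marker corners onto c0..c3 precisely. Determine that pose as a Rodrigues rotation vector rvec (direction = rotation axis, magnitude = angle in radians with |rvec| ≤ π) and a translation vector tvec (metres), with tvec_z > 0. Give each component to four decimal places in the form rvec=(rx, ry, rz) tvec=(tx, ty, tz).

rvec=(0.2082, 0.1161, 0.2348) tvec=(-0.0558, 0.0252, 0.7245)

Intrinsics K: fx=560.4, fy=899.0, cx=305.7, cy=246.1
Marker side s = 0.194 m; corners in marker frame (Z=0):
  M0 = (-0.0970, +0.0970, 0)
  M1 = (+0.0970, +0.0970, 0)
  M2 = (+0.0970, -0.0970, 0)
  M3 = (-0.0970, -0.0970, 0)
Detected image corners:
  c0 = (178.886064, 358.046073) px
  c1 = (318.395568, 418.072163) px
  c2 = (353.364507, 189.732000) px
  c3 = (204.719734, 131.726116) px
Planar DLT: solve 8×8 A·h = b for H (H[2,2]=1):
  H  [+709.29706 -77.08914 +262.53254]
  H  [+270.36897 +1254.25071 +277.35485]
  H  [-0.12387 +0.30069 +1.00000]
B = K⁻¹H; ‖b₁‖=1.380197, ‖b₂‖=1.380197; λ = 2/(‖b₁‖+‖b₂‖) = 0.724535, sign → tz>0 ⇒ λ=+0.724535
r₁ = λ·B[:,0] = (+0.96600,+0.24247,-0.08975); r₂ = λ·B[:,1] = (-0.21851,+0.95120,+0.21786)
r₃ = r₁×r₂ = (+0.13819,-0.19085,+0.97184); SVD([r₁ r₂ r₃]) → R = UVᵀ:
  R  [+0.96600 -0.21851 +0.13819]
  R  [+0.24247 +0.95120 -0.19085]
  R  [-0.08975 +0.21786 +0.97184]
t = (-0.05581, +0.02519, +0.72453) m
tr R = 2.889047; θ = arccos((tr R − 1)/2) = 0.334656 rad = 19.174°
axis k = ((R−Rᵀ)₃₂, (R−Rᵀ)₁₃, (R−Rᵀ)₂₁) / (2 sinθ) = (+0.622189, +0.347000, +0.701764)
rvec = θ·k = (+0.208219, +0.116126, +0.234850)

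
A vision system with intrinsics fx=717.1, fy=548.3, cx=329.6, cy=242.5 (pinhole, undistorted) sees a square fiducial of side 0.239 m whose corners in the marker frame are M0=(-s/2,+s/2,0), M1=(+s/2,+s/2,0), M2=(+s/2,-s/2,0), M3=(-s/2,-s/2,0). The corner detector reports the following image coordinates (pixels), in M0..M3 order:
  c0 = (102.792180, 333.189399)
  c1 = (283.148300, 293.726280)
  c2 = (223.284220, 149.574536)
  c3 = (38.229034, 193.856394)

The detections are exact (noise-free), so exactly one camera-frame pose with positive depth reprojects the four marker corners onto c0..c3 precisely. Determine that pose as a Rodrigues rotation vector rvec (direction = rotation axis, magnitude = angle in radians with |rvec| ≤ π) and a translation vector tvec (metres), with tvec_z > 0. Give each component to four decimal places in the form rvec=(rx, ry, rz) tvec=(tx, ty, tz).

Intrinsics K: fx=717.1, fy=548.3, cx=329.6, cy=242.5
Marker side s = 0.239 m; corners in marker frame (Z=0):
  M0 = (-0.1195, +0.1195, 0)
  M1 = (+0.1195, +0.1195, 0)
  M2 = (+0.1195, -0.1195, 0)
  M3 = (-0.1195, -0.1195, 0)
Detected image corners:
  c0 = (102.792180, 333.189399) px
  c1 = (283.148300, 293.726280) px
  c2 = (223.284220, 149.574536) px
  c3 = (38.229034, 193.856394) px
Planar DLT: solve 8×8 A·h = b for H (H[2,2]=1):
  H  [+748.04774 +283.37585 +161.29490]
  H  [-199.37371 +627.33878 +244.03854]
  H  [-0.10036 +0.14179 +1.00000]
B = K⁻¹H; ‖b₁‖=1.139528, ‖b₂‖=1.139528; λ = 2/(‖b₁‖+‖b₂‖) = 0.877556, sign → tz>0 ⇒ λ=+0.877556
r₁ = λ·B[:,0] = (+0.95591,-0.28015,-0.08807); r₂ = λ·B[:,1] = (+0.28959,+0.94903,+0.12443)
r₃ = r₁×r₂ = (+0.04872,-0.14444,+0.98831); SVD([r₁ r₂ r₃]) → R = UVᵀ:
  R  [+0.95591 +0.28959 +0.04872]
  R  [-0.28015 +0.94903 -0.14444]
  R  [-0.08807 +0.12443 +0.98831]
t = (-0.20596, +0.00246, +0.87756) m
tr R = 2.893249; θ = arccos((tr R − 1)/2) = 0.328199 rad = 18.804°
axis k = ((R−Rᵀ)₃₂, (R−Rᵀ)₁₃, (R−Rᵀ)₂₁) / (2 sinθ) = (+0.417060, +0.212192, -0.883762)
rvec = θ·k = (+0.136879, +0.069641, -0.290049)

rvec=(0.1369, 0.0696, -0.2900) tvec=(-0.2060, 0.0025, 0.8776)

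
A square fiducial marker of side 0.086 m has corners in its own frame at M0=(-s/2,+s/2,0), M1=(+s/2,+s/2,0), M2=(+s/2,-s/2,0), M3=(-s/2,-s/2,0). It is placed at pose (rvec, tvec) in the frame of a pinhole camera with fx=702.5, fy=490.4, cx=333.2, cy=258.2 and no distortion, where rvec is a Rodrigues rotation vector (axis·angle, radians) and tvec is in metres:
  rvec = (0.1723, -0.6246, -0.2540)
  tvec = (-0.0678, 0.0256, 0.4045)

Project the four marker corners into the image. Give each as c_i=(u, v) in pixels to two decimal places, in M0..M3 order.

Intrinsics K: fx=702.5, fy=490.4, cx=333.2, cy=258.2
Marker side s = 0.086 m; corners in marker frame (Z=0):
  M0 = (-0.0430, +0.0430, 0)
  M1 = (+0.0430, +0.0430, 0)
  M2 = (+0.0430, -0.0430, 0)
  M3 = (-0.0430, -0.0430, 0)
rvec = (0.1723, -0.6246, -0.2540), |rvec| = θ = 0.69594 rad = 39.874°
Rodrigues: sinθ=0.64110, 1−cosθ=0.23255; R = I + sinθ·[k]× + (1−cosθ)·[k]×²:
    [+0.78171 +0.18232 -0.59640]
    [-0.28566 +0.95477 -0.08255]
    [+0.55438 +0.23490 +0.79843]
t = (-0.0678, 0.0256, 0.4045) m
M0: Pc = R·M0+t = (-0.09357, +0.07894, +0.39076); u = 702.5·(-0.09357)/0.39076 + 333.2 = 164.9760, v = 490.4·(+0.07894)/0.39076 + 258.2 = 357.2663
M1: Pc = R·M1+t = (-0.02635, +0.05437, +0.43844); u = 702.5·(-0.02635)/0.43844 + 333.2 = 290.9848, v = 490.4·(+0.05437)/0.43844 + 258.2 = 319.0155
M2: Pc = R·M2+t = (-0.04203, -0.02774, +0.41824); u = 702.5·(-0.04203)/0.41824 + 333.2 = 262.6101, v = 490.4·(-0.02774)/0.41824 + 258.2 = 225.6756
M3: Pc = R·M3+t = (-0.10925, -0.00317, +0.37056); u = 702.5·(-0.10925)/0.37056 + 333.2 = 126.0811, v = 490.4·(-0.00317)/0.37056 + 258.2 = 254.0026

c0=(164.98, 357.27) c1=(290.98, 319.02) c2=(262.61, 225.68) c3=(126.08, 254.00)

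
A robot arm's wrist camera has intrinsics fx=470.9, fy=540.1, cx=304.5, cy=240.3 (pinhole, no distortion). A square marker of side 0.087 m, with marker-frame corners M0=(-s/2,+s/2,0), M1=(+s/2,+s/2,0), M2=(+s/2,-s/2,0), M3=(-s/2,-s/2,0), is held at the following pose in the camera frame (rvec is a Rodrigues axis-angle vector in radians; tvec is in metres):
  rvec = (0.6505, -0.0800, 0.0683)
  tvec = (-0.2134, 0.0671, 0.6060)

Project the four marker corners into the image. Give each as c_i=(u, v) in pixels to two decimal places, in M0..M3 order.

Intrinsics K: fx=470.9, fy=540.1, cx=304.5, cy=240.3
Marker side s = 0.087 m; corners in marker frame (Z=0):
  M0 = (-0.0435, +0.0435, 0)
  M1 = (+0.0435, +0.0435, 0)
  M2 = (+0.0435, -0.0435, 0)
  M3 = (-0.0435, -0.0435, 0)
rvec = (0.6505, -0.0800, 0.0683), |rvec| = θ = 0.65895 rad = 37.755°
Rodrigues: sinθ=0.61229, 1−cosθ=0.20936; R = I + sinθ·[k]× + (1−cosθ)·[k]×²:
    [+0.99466 -0.08856 -0.05291]
    [+0.03837 +0.79372 -0.60707]
    [+0.09576 +0.60180 +0.79288]
t = (-0.2134, 0.0671, 0.6060) m
M0: Pc = R·M0+t = (-0.26052, +0.09996, +0.62801); u = 470.9·(-0.26052)/0.62801 + 304.5 = 109.1554, v = 540.1·(+0.09996)/0.62801 + 240.3 = 326.2651
M1: Pc = R·M1+t = (-0.17398, +0.10330, +0.63634); u = 470.9·(-0.17398)/0.63634 + 304.5 = 175.7501, v = 540.1·(+0.10330)/0.63634 + 240.3 = 327.9730
M2: Pc = R·M2+t = (-0.16628, +0.03424, +0.58399); u = 470.9·(-0.16628)/0.58399 + 304.5 = 170.4196, v = 540.1·(+0.03424)/0.58399 + 240.3 = 271.9689
M3: Pc = R·M3+t = (-0.25282, +0.03090, +0.57566); u = 470.9·(-0.25282)/0.57566 + 304.5 = 97.6909, v = 540.1·(+0.03090)/0.57566 + 240.3 = 269.2951

c0=(109.16, 326.27) c1=(175.75, 327.97) c2=(170.42, 271.97) c3=(97.69, 269.30)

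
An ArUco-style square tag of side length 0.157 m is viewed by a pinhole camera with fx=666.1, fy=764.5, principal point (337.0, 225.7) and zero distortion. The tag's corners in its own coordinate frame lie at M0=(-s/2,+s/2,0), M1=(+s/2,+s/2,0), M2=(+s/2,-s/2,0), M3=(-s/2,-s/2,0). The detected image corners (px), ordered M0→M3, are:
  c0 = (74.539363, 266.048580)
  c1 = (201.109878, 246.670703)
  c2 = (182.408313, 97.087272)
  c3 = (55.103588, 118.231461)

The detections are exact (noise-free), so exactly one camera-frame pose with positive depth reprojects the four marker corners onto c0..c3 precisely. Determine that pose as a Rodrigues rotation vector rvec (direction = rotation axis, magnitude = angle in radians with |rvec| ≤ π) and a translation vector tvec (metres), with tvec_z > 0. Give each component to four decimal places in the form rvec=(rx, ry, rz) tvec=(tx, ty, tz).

Intrinsics K: fx=666.1, fy=764.5, cx=337.0, cy=225.7
Marker side s = 0.157 m; corners in marker frame (Z=0):
  M0 = (-0.0785, +0.0785, 0)
  M1 = (+0.0785, +0.0785, 0)
  M2 = (+0.0785, -0.0785, 0)
  M3 = (-0.0785, -0.0785, 0)
Detected image corners:
  c0 = (74.539363, 266.048580) px
  c1 = (201.109878, 246.670703) px
  c2 = (182.408313, 97.087272) px
  c3 = (55.103588, 118.231461) px
Planar DLT: solve 8×8 A·h = b for H (H[2,2]=1):
  H  [+799.63074 +127.52956 +127.98076]
  H  [-141.62930 +955.70297 +182.34026]
  H  [-0.06922 +0.04724 +1.00000]
B = K⁻¹H; ‖b₁‖=1.248354, ‖b₂‖=1.248354; λ = 2/(‖b₁‖+‖b₂‖) = 0.801055, sign → tz>0 ⇒ λ=+0.801055
r₁ = λ·B[:,0] = (+0.98969,-0.13203,-0.05545); r₂ = λ·B[:,1] = (+0.13422,+0.99023,+0.03784)
r₃ = r₁×r₂ = (+0.04991,-0.04489,+0.99774); SVD([r₁ r₂ r₃]) → R = UVᵀ:
  R  [+0.98969 +0.13422 +0.04991]
  R  [-0.13203 +0.99023 -0.04489]
  R  [-0.05545 +0.03784 +0.99774]
t = (-0.25137, -0.04543, +0.80105) m
tr R = 2.977666; θ = arccos((tr R − 1)/2) = 0.149585 rad = 8.571°
axis k = ((R−Rᵀ)₃₂, (R−Rᵀ)₁₃, (R−Rᵀ)₂₁) / (2 sinθ) = (+0.277583, +0.353499, -0.893300)
rvec = θ·k = (+0.041522, +0.052878, -0.133625)

rvec=(0.0415, 0.0529, -0.1336) tvec=(-0.2514, -0.0454, 0.8011)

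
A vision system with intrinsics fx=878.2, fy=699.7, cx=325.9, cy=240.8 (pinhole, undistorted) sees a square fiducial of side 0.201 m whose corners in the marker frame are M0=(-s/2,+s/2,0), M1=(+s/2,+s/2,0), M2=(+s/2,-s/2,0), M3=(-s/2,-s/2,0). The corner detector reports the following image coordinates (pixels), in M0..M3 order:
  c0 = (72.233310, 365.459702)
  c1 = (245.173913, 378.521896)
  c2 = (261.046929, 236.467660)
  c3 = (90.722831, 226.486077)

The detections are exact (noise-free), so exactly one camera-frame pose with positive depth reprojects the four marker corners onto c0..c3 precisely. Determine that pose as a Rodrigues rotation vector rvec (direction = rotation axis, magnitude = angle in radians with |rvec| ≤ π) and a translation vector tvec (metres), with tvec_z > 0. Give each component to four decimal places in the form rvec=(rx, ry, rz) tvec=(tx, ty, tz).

rvec=(-0.0904, 0.0990, 0.0778) tvec=(-0.1818, 0.0863, 1.0014)

Intrinsics K: fx=878.2, fy=699.7, cx=325.9, cy=240.8
Marker side s = 0.201 m; corners in marker frame (Z=0):
  M0 = (-0.1005, +0.1005, 0)
  M1 = (+0.1005, +0.1005, 0)
  M2 = (+0.1005, -0.1005, 0)
  M3 = (-0.1005, -0.1005, 0)
Detected image corners:
  c0 = (72.233310, 365.459702) px
  c1 = (245.173913, 378.521896) px
  c2 = (261.046929, 236.467660) px
  c3 = (90.722831, 226.486077) px
Planar DLT: solve 8×8 A·h = b for H (H[2,2]=1):
  H  [+836.76906 -99.94258 +166.48869]
  H  [+26.47442 +673.02929 +301.06713]
  H  [-0.10202 -0.08606 +1.00000]
B = K⁻¹H; ‖b₁‖=0.998588, ‖b₂‖=0.998588; λ = 2/(‖b₁‖+‖b₂‖) = 1.001414, sign → tz>0 ⇒ λ=+1.001414
r₁ = λ·B[:,0] = (+0.99208,+0.07305,-0.10216); r₂ = λ·B[:,1] = (-0.08198,+0.99290,-0.08618)
r₃ = r₁×r₂ = (+0.09514,+0.09387,+0.99103); SVD([r₁ r₂ r₃]) → R = UVᵀ:
  R  [+0.99208 -0.08198 +0.09514]
  R  [+0.07305 +0.99290 +0.09387]
  R  [-0.10216 -0.08618 +0.99103]
t = (-0.18178, +0.08625, +1.00141) m
tr R = 2.976011; θ = arccos((tr R − 1)/2) = 0.155040 rad = 8.883°
axis k = ((R−Rᵀ)₃₂, (R−Rᵀ)₁₃, (R−Rᵀ)₂₁) / (2 sinθ) = (-0.582992, +0.638852, +0.501984)
rvec = θ·k = (-0.090387, +0.099048, +0.077828)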